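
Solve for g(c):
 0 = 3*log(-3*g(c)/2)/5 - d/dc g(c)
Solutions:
 -5*Integral(1/(log(-_y) - log(2) + log(3)), (_y, g(c)))/3 = C1 - c


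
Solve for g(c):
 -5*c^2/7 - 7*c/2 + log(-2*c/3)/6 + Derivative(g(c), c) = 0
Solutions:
 g(c) = C1 + 5*c^3/21 + 7*c^2/4 - c*log(-c)/6 + c*(-log(2) + 1 + log(3))/6


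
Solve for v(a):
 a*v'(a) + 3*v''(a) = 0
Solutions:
 v(a) = C1 + C2*erf(sqrt(6)*a/6)


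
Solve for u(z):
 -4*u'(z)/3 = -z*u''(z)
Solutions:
 u(z) = C1 + C2*z^(7/3)


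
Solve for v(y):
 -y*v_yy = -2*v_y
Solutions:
 v(y) = C1 + C2*y^3


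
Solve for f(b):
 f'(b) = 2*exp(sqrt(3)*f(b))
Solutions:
 f(b) = sqrt(3)*(2*log(-1/(C1 + 2*b)) - log(3))/6


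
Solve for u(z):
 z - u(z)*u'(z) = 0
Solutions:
 u(z) = -sqrt(C1 + z^2)
 u(z) = sqrt(C1 + z^2)


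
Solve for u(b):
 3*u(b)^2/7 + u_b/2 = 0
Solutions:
 u(b) = 7/(C1 + 6*b)


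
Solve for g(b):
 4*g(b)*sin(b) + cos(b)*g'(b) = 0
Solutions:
 g(b) = C1*cos(b)^4


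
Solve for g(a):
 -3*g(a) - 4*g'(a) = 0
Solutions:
 g(a) = C1*exp(-3*a/4)


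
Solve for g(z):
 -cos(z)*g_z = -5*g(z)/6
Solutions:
 g(z) = C1*(sin(z) + 1)^(5/12)/(sin(z) - 1)^(5/12)


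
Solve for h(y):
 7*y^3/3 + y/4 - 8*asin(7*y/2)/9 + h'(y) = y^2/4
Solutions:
 h(y) = C1 - 7*y^4/12 + y^3/12 - y^2/8 + 8*y*asin(7*y/2)/9 + 8*sqrt(4 - 49*y^2)/63


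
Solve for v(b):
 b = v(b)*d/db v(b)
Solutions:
 v(b) = -sqrt(C1 + b^2)
 v(b) = sqrt(C1 + b^2)


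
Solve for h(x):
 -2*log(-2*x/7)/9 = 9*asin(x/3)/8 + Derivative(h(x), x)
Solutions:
 h(x) = C1 - 2*x*log(-x)/9 - 9*x*asin(x/3)/8 - 2*x*log(2)/9 + 2*x/9 + 2*x*log(7)/9 - 9*sqrt(9 - x^2)/8


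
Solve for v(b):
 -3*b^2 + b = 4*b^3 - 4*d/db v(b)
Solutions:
 v(b) = C1 + b^4/4 + b^3/4 - b^2/8


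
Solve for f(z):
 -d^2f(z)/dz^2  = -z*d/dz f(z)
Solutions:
 f(z) = C1 + C2*erfi(sqrt(2)*z/2)


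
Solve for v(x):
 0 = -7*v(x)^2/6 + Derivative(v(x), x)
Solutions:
 v(x) = -6/(C1 + 7*x)


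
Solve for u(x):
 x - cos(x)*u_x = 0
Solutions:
 u(x) = C1 + Integral(x/cos(x), x)


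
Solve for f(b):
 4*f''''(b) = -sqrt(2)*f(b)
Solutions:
 f(b) = (C1*sin(2^(1/8)*b/2) + C2*cos(2^(1/8)*b/2))*exp(-2^(1/8)*b/2) + (C3*sin(2^(1/8)*b/2) + C4*cos(2^(1/8)*b/2))*exp(2^(1/8)*b/2)


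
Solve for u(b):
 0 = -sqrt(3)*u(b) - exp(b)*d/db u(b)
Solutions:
 u(b) = C1*exp(sqrt(3)*exp(-b))


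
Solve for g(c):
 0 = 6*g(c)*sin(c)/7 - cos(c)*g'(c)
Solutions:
 g(c) = C1/cos(c)^(6/7)


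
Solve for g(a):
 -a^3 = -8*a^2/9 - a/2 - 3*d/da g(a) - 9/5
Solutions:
 g(a) = C1 + a^4/12 - 8*a^3/81 - a^2/12 - 3*a/5


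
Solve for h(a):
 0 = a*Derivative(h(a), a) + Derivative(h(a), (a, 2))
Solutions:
 h(a) = C1 + C2*erf(sqrt(2)*a/2)


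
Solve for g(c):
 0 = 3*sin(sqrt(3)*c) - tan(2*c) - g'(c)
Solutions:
 g(c) = C1 + log(cos(2*c))/2 - sqrt(3)*cos(sqrt(3)*c)


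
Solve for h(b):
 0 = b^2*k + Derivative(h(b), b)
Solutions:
 h(b) = C1 - b^3*k/3


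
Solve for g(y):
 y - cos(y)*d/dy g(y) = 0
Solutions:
 g(y) = C1 + Integral(y/cos(y), y)


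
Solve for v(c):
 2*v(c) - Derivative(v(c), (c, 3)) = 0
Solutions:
 v(c) = C3*exp(2^(1/3)*c) + (C1*sin(2^(1/3)*sqrt(3)*c/2) + C2*cos(2^(1/3)*sqrt(3)*c/2))*exp(-2^(1/3)*c/2)


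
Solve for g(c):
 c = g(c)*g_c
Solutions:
 g(c) = -sqrt(C1 + c^2)
 g(c) = sqrt(C1 + c^2)


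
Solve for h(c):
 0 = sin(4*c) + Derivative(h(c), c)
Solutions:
 h(c) = C1 + cos(4*c)/4


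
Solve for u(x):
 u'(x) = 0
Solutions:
 u(x) = C1


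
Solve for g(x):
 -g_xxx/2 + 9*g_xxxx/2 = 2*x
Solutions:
 g(x) = C1 + C2*x + C3*x^2 + C4*exp(x/9) - x^4/6 - 6*x^3


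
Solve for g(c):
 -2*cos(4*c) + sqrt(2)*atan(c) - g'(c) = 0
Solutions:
 g(c) = C1 + sqrt(2)*(c*atan(c) - log(c^2 + 1)/2) - sin(4*c)/2


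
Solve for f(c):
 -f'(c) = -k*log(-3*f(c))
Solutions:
 Integral(1/(log(-_y) + log(3)), (_y, f(c))) = C1 + c*k


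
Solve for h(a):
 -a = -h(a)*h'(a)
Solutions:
 h(a) = -sqrt(C1 + a^2)
 h(a) = sqrt(C1 + a^2)


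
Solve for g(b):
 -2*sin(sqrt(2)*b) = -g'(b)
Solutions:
 g(b) = C1 - sqrt(2)*cos(sqrt(2)*b)


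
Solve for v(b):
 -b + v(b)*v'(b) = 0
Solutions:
 v(b) = -sqrt(C1 + b^2)
 v(b) = sqrt(C1 + b^2)


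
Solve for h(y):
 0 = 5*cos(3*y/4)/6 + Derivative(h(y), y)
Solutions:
 h(y) = C1 - 10*sin(3*y/4)/9


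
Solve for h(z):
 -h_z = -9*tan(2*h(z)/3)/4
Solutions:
 h(z) = -3*asin(C1*exp(3*z/2))/2 + 3*pi/2
 h(z) = 3*asin(C1*exp(3*z/2))/2


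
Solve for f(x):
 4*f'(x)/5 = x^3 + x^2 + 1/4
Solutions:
 f(x) = C1 + 5*x^4/16 + 5*x^3/12 + 5*x/16


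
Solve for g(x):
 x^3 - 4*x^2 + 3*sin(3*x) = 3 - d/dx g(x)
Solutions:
 g(x) = C1 - x^4/4 + 4*x^3/3 + 3*x + cos(3*x)


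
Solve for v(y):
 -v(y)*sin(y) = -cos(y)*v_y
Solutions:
 v(y) = C1/cos(y)


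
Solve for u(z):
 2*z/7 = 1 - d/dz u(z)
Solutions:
 u(z) = C1 - z^2/7 + z


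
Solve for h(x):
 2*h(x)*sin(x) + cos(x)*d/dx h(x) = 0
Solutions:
 h(x) = C1*cos(x)^2


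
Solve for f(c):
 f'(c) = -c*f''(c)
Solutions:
 f(c) = C1 + C2*log(c)


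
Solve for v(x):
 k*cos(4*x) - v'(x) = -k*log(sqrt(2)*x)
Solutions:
 v(x) = C1 + k*(2*x*log(x) - 2*x + x*log(2) + sin(4*x)/2)/2


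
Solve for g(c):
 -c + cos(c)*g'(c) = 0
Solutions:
 g(c) = C1 + Integral(c/cos(c), c)


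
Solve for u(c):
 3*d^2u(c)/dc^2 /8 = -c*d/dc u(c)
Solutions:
 u(c) = C1 + C2*erf(2*sqrt(3)*c/3)


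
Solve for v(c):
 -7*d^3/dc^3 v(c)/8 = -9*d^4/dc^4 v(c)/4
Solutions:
 v(c) = C1 + C2*c + C3*c^2 + C4*exp(7*c/18)


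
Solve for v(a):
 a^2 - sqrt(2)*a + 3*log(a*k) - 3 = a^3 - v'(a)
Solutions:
 v(a) = C1 + a^4/4 - a^3/3 + sqrt(2)*a^2/2 - 3*a*log(a*k) + 6*a


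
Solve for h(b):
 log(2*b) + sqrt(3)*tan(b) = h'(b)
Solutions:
 h(b) = C1 + b*log(b) - b + b*log(2) - sqrt(3)*log(cos(b))


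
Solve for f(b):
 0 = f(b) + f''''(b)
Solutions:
 f(b) = (C1*sin(sqrt(2)*b/2) + C2*cos(sqrt(2)*b/2))*exp(-sqrt(2)*b/2) + (C3*sin(sqrt(2)*b/2) + C4*cos(sqrt(2)*b/2))*exp(sqrt(2)*b/2)


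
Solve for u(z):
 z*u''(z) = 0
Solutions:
 u(z) = C1 + C2*z


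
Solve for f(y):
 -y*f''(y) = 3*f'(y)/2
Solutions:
 f(y) = C1 + C2/sqrt(y)


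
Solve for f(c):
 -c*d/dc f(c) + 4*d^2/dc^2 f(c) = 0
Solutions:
 f(c) = C1 + C2*erfi(sqrt(2)*c/4)


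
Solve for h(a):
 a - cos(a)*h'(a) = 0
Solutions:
 h(a) = C1 + Integral(a/cos(a), a)


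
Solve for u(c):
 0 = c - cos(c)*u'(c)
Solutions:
 u(c) = C1 + Integral(c/cos(c), c)


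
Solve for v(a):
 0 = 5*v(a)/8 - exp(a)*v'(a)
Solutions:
 v(a) = C1*exp(-5*exp(-a)/8)


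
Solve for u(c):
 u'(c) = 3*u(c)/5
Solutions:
 u(c) = C1*exp(3*c/5)


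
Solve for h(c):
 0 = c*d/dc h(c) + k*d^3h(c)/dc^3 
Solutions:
 h(c) = C1 + Integral(C2*airyai(c*(-1/k)^(1/3)) + C3*airybi(c*(-1/k)^(1/3)), c)


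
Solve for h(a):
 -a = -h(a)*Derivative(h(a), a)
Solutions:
 h(a) = -sqrt(C1 + a^2)
 h(a) = sqrt(C1 + a^2)


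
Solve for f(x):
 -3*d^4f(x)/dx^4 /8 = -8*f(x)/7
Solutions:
 f(x) = C1*exp(-2*sqrt(2)*21^(3/4)*x/21) + C2*exp(2*sqrt(2)*21^(3/4)*x/21) + C3*sin(2*sqrt(2)*21^(3/4)*x/21) + C4*cos(2*sqrt(2)*21^(3/4)*x/21)


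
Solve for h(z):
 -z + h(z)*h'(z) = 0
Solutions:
 h(z) = -sqrt(C1 + z^2)
 h(z) = sqrt(C1 + z^2)


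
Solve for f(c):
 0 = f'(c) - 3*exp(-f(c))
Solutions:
 f(c) = log(C1 + 3*c)


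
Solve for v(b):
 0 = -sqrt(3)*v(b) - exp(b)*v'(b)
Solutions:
 v(b) = C1*exp(sqrt(3)*exp(-b))


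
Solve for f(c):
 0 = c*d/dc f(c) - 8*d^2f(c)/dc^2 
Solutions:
 f(c) = C1 + C2*erfi(c/4)


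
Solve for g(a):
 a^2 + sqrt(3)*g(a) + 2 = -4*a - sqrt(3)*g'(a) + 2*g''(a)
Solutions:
 g(a) = C1*exp(a*(sqrt(3) + sqrt(3 + 8*sqrt(3)))/4) + C2*exp(a*(-sqrt(3 + 8*sqrt(3)) + sqrt(3))/4) - sqrt(3)*a^2/3 - 2*sqrt(3)*a/3 - 4/3


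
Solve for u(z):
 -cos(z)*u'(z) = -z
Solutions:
 u(z) = C1 + Integral(z/cos(z), z)


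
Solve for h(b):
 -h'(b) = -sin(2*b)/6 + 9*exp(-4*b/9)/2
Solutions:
 h(b) = C1 - cos(2*b)/12 + 81*exp(-4*b/9)/8


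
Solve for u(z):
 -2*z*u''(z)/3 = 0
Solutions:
 u(z) = C1 + C2*z


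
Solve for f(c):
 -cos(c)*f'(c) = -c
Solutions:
 f(c) = C1 + Integral(c/cos(c), c)


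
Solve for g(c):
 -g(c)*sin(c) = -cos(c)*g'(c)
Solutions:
 g(c) = C1/cos(c)


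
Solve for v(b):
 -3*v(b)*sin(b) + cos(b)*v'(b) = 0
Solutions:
 v(b) = C1/cos(b)^3


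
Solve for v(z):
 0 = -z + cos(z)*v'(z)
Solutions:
 v(z) = C1 + Integral(z/cos(z), z)


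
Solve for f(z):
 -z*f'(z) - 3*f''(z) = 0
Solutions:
 f(z) = C1 + C2*erf(sqrt(6)*z/6)


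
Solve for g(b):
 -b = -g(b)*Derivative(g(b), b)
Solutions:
 g(b) = -sqrt(C1 + b^2)
 g(b) = sqrt(C1 + b^2)


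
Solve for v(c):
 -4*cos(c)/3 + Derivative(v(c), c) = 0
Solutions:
 v(c) = C1 + 4*sin(c)/3


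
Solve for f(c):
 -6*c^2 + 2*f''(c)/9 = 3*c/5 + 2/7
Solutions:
 f(c) = C1 + C2*c + 9*c^4/4 + 9*c^3/20 + 9*c^2/14


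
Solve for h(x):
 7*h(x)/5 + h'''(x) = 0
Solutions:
 h(x) = C3*exp(-5^(2/3)*7^(1/3)*x/5) + (C1*sin(sqrt(3)*5^(2/3)*7^(1/3)*x/10) + C2*cos(sqrt(3)*5^(2/3)*7^(1/3)*x/10))*exp(5^(2/3)*7^(1/3)*x/10)


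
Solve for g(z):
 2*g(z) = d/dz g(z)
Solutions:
 g(z) = C1*exp(2*z)


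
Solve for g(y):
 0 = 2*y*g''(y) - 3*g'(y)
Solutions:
 g(y) = C1 + C2*y^(5/2)


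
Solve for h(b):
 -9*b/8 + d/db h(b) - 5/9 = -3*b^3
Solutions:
 h(b) = C1 - 3*b^4/4 + 9*b^2/16 + 5*b/9


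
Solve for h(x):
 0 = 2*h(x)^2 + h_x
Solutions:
 h(x) = 1/(C1 + 2*x)


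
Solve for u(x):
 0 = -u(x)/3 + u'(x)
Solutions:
 u(x) = C1*exp(x/3)


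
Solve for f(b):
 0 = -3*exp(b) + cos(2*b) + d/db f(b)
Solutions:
 f(b) = C1 + 3*exp(b) - sin(2*b)/2


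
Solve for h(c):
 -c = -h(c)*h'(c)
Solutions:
 h(c) = -sqrt(C1 + c^2)
 h(c) = sqrt(C1 + c^2)


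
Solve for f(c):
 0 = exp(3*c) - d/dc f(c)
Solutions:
 f(c) = C1 + exp(3*c)/3


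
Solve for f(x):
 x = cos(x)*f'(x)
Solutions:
 f(x) = C1 + Integral(x/cos(x), x)


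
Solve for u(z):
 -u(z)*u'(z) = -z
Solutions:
 u(z) = -sqrt(C1 + z^2)
 u(z) = sqrt(C1 + z^2)


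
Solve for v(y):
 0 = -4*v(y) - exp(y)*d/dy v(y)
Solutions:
 v(y) = C1*exp(4*exp(-y))


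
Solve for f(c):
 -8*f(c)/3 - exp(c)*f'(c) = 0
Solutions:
 f(c) = C1*exp(8*exp(-c)/3)


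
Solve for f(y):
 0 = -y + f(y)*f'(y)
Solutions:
 f(y) = -sqrt(C1 + y^2)
 f(y) = sqrt(C1 + y^2)


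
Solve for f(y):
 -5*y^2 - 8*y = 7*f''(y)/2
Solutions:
 f(y) = C1 + C2*y - 5*y^4/42 - 8*y^3/21


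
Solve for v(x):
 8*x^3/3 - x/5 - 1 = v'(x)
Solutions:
 v(x) = C1 + 2*x^4/3 - x^2/10 - x


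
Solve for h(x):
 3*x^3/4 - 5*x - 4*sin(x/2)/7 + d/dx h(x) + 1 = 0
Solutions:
 h(x) = C1 - 3*x^4/16 + 5*x^2/2 - x - 8*cos(x/2)/7


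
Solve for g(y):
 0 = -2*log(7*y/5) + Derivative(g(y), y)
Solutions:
 g(y) = C1 + 2*y*log(y) - 2*y + y*log(49/25)


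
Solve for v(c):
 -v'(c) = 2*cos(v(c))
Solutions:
 v(c) = pi - asin((C1 + exp(4*c))/(C1 - exp(4*c)))
 v(c) = asin((C1 + exp(4*c))/(C1 - exp(4*c)))


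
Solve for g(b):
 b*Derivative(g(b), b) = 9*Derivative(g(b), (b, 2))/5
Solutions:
 g(b) = C1 + C2*erfi(sqrt(10)*b/6)


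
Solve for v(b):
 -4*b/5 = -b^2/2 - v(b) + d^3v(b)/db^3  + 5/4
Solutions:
 v(b) = C3*exp(b) - b^2/2 + 4*b/5 + (C1*sin(sqrt(3)*b/2) + C2*cos(sqrt(3)*b/2))*exp(-b/2) + 5/4


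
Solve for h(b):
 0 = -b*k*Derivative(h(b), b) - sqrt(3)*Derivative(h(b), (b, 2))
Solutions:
 h(b) = Piecewise((-sqrt(2)*3^(1/4)*sqrt(pi)*C1*erf(sqrt(2)*3^(3/4)*b*sqrt(k)/6)/(2*sqrt(k)) - C2, (k > 0) | (k < 0)), (-C1*b - C2, True))


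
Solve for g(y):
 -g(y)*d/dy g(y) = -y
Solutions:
 g(y) = -sqrt(C1 + y^2)
 g(y) = sqrt(C1 + y^2)


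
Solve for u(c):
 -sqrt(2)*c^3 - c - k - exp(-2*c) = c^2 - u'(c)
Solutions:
 u(c) = C1 + sqrt(2)*c^4/4 + c^3/3 + c^2/2 + c*k - exp(-2*c)/2


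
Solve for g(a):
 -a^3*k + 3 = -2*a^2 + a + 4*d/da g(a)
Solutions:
 g(a) = C1 - a^4*k/16 + a^3/6 - a^2/8 + 3*a/4


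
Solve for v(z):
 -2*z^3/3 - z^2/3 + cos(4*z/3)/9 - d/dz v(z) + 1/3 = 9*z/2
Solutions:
 v(z) = C1 - z^4/6 - z^3/9 - 9*z^2/4 + z/3 + sin(4*z/3)/12


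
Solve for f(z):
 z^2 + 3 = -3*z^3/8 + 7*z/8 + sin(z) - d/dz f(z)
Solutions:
 f(z) = C1 - 3*z^4/32 - z^3/3 + 7*z^2/16 - 3*z - cos(z)


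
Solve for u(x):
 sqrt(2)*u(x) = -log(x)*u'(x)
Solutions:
 u(x) = C1*exp(-sqrt(2)*li(x))


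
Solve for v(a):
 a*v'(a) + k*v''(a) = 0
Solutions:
 v(a) = C1 + C2*sqrt(k)*erf(sqrt(2)*a*sqrt(1/k)/2)


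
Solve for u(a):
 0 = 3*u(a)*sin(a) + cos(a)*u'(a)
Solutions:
 u(a) = C1*cos(a)^3


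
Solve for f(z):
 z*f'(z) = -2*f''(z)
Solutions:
 f(z) = C1 + C2*erf(z/2)


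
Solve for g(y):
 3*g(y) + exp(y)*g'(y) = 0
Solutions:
 g(y) = C1*exp(3*exp(-y))


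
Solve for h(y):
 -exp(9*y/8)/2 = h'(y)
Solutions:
 h(y) = C1 - 4*exp(9*y/8)/9


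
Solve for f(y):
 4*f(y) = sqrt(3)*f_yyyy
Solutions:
 f(y) = C1*exp(-sqrt(2)*3^(7/8)*y/3) + C2*exp(sqrt(2)*3^(7/8)*y/3) + C3*sin(sqrt(2)*3^(7/8)*y/3) + C4*cos(sqrt(2)*3^(7/8)*y/3)


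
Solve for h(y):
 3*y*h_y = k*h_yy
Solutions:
 h(y) = C1 + C2*erf(sqrt(6)*y*sqrt(-1/k)/2)/sqrt(-1/k)


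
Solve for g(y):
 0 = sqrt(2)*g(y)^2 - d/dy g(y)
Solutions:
 g(y) = -1/(C1 + sqrt(2)*y)


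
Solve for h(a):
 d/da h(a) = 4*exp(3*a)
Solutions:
 h(a) = C1 + 4*exp(3*a)/3


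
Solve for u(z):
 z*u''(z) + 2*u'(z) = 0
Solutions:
 u(z) = C1 + C2/z


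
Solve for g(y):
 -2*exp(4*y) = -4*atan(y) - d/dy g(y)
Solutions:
 g(y) = C1 - 4*y*atan(y) + exp(4*y)/2 + 2*log(y^2 + 1)


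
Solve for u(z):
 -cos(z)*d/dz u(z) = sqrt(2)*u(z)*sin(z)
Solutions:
 u(z) = C1*cos(z)^(sqrt(2))


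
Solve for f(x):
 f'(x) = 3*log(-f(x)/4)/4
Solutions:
 -4*Integral(1/(log(-_y) - 2*log(2)), (_y, f(x)))/3 = C1 - x


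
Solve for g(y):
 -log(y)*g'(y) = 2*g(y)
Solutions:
 g(y) = C1*exp(-2*li(y))


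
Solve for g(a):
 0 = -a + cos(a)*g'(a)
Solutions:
 g(a) = C1 + Integral(a/cos(a), a)


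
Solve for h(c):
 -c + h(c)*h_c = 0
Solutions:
 h(c) = -sqrt(C1 + c^2)
 h(c) = sqrt(C1 + c^2)


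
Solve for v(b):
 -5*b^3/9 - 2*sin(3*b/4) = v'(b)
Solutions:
 v(b) = C1 - 5*b^4/36 + 8*cos(3*b/4)/3


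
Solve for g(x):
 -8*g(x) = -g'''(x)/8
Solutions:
 g(x) = C3*exp(4*x) + (C1*sin(2*sqrt(3)*x) + C2*cos(2*sqrt(3)*x))*exp(-2*x)


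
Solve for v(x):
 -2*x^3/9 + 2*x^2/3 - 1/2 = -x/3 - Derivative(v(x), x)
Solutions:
 v(x) = C1 + x^4/18 - 2*x^3/9 - x^2/6 + x/2


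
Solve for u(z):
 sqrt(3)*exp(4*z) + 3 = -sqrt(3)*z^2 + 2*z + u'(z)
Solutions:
 u(z) = C1 + sqrt(3)*z^3/3 - z^2 + 3*z + sqrt(3)*exp(4*z)/4


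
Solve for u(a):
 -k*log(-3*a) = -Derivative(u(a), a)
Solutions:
 u(a) = C1 + a*k*log(-a) + a*k*(-1 + log(3))


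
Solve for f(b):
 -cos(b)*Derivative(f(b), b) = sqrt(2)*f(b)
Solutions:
 f(b) = C1*(sin(b) - 1)^(sqrt(2)/2)/(sin(b) + 1)^(sqrt(2)/2)


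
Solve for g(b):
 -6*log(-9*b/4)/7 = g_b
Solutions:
 g(b) = C1 - 6*b*log(-b)/7 + 6*b*(-2*log(3) + 1 + 2*log(2))/7


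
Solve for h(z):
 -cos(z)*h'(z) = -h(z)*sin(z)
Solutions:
 h(z) = C1/cos(z)


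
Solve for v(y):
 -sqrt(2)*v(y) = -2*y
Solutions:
 v(y) = sqrt(2)*y


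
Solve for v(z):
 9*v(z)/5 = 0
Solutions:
 v(z) = 0


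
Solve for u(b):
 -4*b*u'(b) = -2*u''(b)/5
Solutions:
 u(b) = C1 + C2*erfi(sqrt(5)*b)


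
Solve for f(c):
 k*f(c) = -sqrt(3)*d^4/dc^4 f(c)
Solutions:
 f(c) = C1*exp(-3^(7/8)*c*(-k)^(1/4)/3) + C2*exp(3^(7/8)*c*(-k)^(1/4)/3) + C3*exp(-3^(7/8)*I*c*(-k)^(1/4)/3) + C4*exp(3^(7/8)*I*c*(-k)^(1/4)/3)


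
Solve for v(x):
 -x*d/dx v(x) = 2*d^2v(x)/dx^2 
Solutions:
 v(x) = C1 + C2*erf(x/2)


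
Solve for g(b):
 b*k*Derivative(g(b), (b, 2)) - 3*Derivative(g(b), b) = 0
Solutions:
 g(b) = C1 + b^(((re(k) + 3)*re(k) + im(k)^2)/(re(k)^2 + im(k)^2))*(C2*sin(3*log(b)*Abs(im(k))/(re(k)^2 + im(k)^2)) + C3*cos(3*log(b)*im(k)/(re(k)^2 + im(k)^2)))


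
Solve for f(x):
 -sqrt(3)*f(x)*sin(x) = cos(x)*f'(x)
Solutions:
 f(x) = C1*cos(x)^(sqrt(3))


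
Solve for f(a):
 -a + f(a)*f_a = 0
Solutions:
 f(a) = -sqrt(C1 + a^2)
 f(a) = sqrt(C1 + a^2)


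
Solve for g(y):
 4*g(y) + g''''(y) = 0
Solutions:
 g(y) = (C1*sin(y) + C2*cos(y))*exp(-y) + (C3*sin(y) + C4*cos(y))*exp(y)


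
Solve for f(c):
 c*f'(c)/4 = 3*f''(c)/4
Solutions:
 f(c) = C1 + C2*erfi(sqrt(6)*c/6)


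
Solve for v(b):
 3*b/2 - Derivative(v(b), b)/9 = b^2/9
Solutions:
 v(b) = C1 - b^3/3 + 27*b^2/4


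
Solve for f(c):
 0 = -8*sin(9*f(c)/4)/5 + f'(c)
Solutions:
 -8*c/5 + 2*log(cos(9*f(c)/4) - 1)/9 - 2*log(cos(9*f(c)/4) + 1)/9 = C1


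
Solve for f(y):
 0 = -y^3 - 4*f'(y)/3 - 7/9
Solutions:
 f(y) = C1 - 3*y^4/16 - 7*y/12


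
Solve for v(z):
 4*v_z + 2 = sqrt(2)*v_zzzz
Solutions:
 v(z) = C1 + C4*exp(sqrt(2)*z) - z/2 + (C2*sin(sqrt(6)*z/2) + C3*cos(sqrt(6)*z/2))*exp(-sqrt(2)*z/2)


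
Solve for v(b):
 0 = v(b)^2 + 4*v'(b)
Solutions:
 v(b) = 4/(C1 + b)


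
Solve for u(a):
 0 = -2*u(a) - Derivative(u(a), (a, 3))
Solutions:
 u(a) = C3*exp(-2^(1/3)*a) + (C1*sin(2^(1/3)*sqrt(3)*a/2) + C2*cos(2^(1/3)*sqrt(3)*a/2))*exp(2^(1/3)*a/2)


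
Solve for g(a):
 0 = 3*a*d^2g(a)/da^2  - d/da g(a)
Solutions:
 g(a) = C1 + C2*a^(4/3)


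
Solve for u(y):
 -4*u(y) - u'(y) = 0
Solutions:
 u(y) = C1*exp(-4*y)


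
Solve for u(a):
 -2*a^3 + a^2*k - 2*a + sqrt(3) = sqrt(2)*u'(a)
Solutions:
 u(a) = C1 - sqrt(2)*a^4/4 + sqrt(2)*a^3*k/6 - sqrt(2)*a^2/2 + sqrt(6)*a/2


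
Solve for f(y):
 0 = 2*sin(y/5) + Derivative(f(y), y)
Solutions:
 f(y) = C1 + 10*cos(y/5)


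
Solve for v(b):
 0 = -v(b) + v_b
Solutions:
 v(b) = C1*exp(b)


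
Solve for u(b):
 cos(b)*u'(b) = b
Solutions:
 u(b) = C1 + Integral(b/cos(b), b)


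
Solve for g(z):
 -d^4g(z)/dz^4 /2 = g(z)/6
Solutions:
 g(z) = (C1*sin(sqrt(2)*3^(3/4)*z/6) + C2*cos(sqrt(2)*3^(3/4)*z/6))*exp(-sqrt(2)*3^(3/4)*z/6) + (C3*sin(sqrt(2)*3^(3/4)*z/6) + C4*cos(sqrt(2)*3^(3/4)*z/6))*exp(sqrt(2)*3^(3/4)*z/6)


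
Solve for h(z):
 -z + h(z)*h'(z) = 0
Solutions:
 h(z) = -sqrt(C1 + z^2)
 h(z) = sqrt(C1 + z^2)


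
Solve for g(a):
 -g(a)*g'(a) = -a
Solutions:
 g(a) = -sqrt(C1 + a^2)
 g(a) = sqrt(C1 + a^2)


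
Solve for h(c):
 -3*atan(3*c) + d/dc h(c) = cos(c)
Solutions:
 h(c) = C1 + 3*c*atan(3*c) - log(9*c^2 + 1)/2 + sin(c)


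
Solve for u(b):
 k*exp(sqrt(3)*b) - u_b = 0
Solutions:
 u(b) = C1 + sqrt(3)*k*exp(sqrt(3)*b)/3


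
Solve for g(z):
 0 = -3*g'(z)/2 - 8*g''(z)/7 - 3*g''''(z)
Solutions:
 g(z) = C1 + C2*exp(-14^(1/3)*z*(-(1323 + sqrt(1807673))^(1/3) + 16*14^(1/3)/(1323 + sqrt(1807673))^(1/3))/84)*sin(14^(1/3)*sqrt(3)*z*(16*14^(1/3)/(1323 + sqrt(1807673))^(1/3) + (1323 + sqrt(1807673))^(1/3))/84) + C3*exp(-14^(1/3)*z*(-(1323 + sqrt(1807673))^(1/3) + 16*14^(1/3)/(1323 + sqrt(1807673))^(1/3))/84)*cos(14^(1/3)*sqrt(3)*z*(16*14^(1/3)/(1323 + sqrt(1807673))^(1/3) + (1323 + sqrt(1807673))^(1/3))/84) + C4*exp(14^(1/3)*z*(-(1323 + sqrt(1807673))^(1/3) + 16*14^(1/3)/(1323 + sqrt(1807673))^(1/3))/42)


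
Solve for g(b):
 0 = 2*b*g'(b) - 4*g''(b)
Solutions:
 g(b) = C1 + C2*erfi(b/2)


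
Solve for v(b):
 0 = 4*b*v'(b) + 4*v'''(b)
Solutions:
 v(b) = C1 + Integral(C2*airyai(-b) + C3*airybi(-b), b)


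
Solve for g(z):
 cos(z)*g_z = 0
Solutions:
 g(z) = C1


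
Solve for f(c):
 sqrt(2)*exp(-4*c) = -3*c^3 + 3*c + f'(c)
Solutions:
 f(c) = C1 + 3*c^4/4 - 3*c^2/2 - sqrt(2)*exp(-4*c)/4


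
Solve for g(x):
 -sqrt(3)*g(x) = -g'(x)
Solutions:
 g(x) = C1*exp(sqrt(3)*x)


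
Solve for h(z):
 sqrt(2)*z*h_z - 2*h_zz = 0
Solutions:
 h(z) = C1 + C2*erfi(2^(1/4)*z/2)


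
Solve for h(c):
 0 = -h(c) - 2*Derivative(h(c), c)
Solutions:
 h(c) = C1*exp(-c/2)


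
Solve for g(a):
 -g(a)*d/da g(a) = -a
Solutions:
 g(a) = -sqrt(C1 + a^2)
 g(a) = sqrt(C1 + a^2)


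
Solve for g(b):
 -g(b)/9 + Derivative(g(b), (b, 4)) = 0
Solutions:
 g(b) = C1*exp(-sqrt(3)*b/3) + C2*exp(sqrt(3)*b/3) + C3*sin(sqrt(3)*b/3) + C4*cos(sqrt(3)*b/3)


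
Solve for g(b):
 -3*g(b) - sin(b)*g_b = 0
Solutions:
 g(b) = C1*(cos(b) + 1)^(3/2)/(cos(b) - 1)^(3/2)


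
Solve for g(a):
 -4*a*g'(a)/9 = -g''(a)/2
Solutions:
 g(a) = C1 + C2*erfi(2*a/3)


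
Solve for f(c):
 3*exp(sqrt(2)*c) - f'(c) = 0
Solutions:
 f(c) = C1 + 3*sqrt(2)*exp(sqrt(2)*c)/2


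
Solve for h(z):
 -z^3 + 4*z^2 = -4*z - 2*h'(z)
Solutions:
 h(z) = C1 + z^4/8 - 2*z^3/3 - z^2


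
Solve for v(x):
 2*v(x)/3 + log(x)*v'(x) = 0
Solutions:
 v(x) = C1*exp(-2*li(x)/3)


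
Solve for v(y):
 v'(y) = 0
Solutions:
 v(y) = C1


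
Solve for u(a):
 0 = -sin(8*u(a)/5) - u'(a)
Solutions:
 a + 5*log(cos(8*u(a)/5) - 1)/16 - 5*log(cos(8*u(a)/5) + 1)/16 = C1


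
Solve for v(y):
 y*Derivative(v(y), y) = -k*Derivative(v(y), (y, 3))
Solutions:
 v(y) = C1 + Integral(C2*airyai(y*(-1/k)^(1/3)) + C3*airybi(y*(-1/k)^(1/3)), y)


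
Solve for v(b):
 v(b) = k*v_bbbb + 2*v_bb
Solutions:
 v(b) = C1*exp(-b*sqrt((-sqrt(k + 1) - 1)/k)) + C2*exp(b*sqrt((-sqrt(k + 1) - 1)/k)) + C3*exp(-b*sqrt((sqrt(k + 1) - 1)/k)) + C4*exp(b*sqrt((sqrt(k + 1) - 1)/k))


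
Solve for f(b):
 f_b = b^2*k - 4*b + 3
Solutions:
 f(b) = C1 + b^3*k/3 - 2*b^2 + 3*b


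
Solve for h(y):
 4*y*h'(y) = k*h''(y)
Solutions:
 h(y) = C1 + C2*erf(sqrt(2)*y*sqrt(-1/k))/sqrt(-1/k)


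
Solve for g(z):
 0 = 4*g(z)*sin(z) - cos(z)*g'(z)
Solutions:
 g(z) = C1/cos(z)^4


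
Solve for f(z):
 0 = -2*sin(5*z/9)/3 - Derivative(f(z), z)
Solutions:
 f(z) = C1 + 6*cos(5*z/9)/5


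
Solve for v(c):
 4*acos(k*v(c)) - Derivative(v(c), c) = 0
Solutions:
 Integral(1/acos(_y*k), (_y, v(c))) = C1 + 4*c


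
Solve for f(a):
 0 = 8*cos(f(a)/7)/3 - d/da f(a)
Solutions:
 -8*a/3 - 7*log(sin(f(a)/7) - 1)/2 + 7*log(sin(f(a)/7) + 1)/2 = C1


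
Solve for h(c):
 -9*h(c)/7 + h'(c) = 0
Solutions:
 h(c) = C1*exp(9*c/7)


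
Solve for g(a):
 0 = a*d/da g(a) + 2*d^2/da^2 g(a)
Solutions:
 g(a) = C1 + C2*erf(a/2)


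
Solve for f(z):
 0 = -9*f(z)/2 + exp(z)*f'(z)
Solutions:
 f(z) = C1*exp(-9*exp(-z)/2)


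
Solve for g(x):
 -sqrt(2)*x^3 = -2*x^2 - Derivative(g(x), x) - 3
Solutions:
 g(x) = C1 + sqrt(2)*x^4/4 - 2*x^3/3 - 3*x


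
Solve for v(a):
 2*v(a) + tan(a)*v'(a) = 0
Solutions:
 v(a) = C1/sin(a)^2


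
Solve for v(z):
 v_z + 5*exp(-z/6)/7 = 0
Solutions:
 v(z) = C1 + 30*exp(-z/6)/7


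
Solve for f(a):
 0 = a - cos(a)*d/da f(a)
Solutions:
 f(a) = C1 + Integral(a/cos(a), a)


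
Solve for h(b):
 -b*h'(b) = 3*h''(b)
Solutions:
 h(b) = C1 + C2*erf(sqrt(6)*b/6)


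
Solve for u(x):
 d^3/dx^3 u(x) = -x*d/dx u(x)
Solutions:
 u(x) = C1 + Integral(C2*airyai(-x) + C3*airybi(-x), x)


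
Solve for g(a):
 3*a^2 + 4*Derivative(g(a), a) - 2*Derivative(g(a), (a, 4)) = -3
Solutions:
 g(a) = C1 + C4*exp(2^(1/3)*a) - a^3/4 - 3*a/4 + (C2*sin(2^(1/3)*sqrt(3)*a/2) + C3*cos(2^(1/3)*sqrt(3)*a/2))*exp(-2^(1/3)*a/2)


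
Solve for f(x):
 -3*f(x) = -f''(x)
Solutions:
 f(x) = C1*exp(-sqrt(3)*x) + C2*exp(sqrt(3)*x)


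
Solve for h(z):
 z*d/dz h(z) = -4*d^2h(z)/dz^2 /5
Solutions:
 h(z) = C1 + C2*erf(sqrt(10)*z/4)


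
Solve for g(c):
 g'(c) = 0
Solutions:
 g(c) = C1


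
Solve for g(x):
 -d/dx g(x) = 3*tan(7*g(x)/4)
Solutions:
 g(x) = -4*asin(C1*exp(-21*x/4))/7 + 4*pi/7
 g(x) = 4*asin(C1*exp(-21*x/4))/7


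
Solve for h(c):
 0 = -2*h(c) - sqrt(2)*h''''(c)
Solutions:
 h(c) = (C1*sin(2^(5/8)*c/2) + C2*cos(2^(5/8)*c/2))*exp(-2^(5/8)*c/2) + (C3*sin(2^(5/8)*c/2) + C4*cos(2^(5/8)*c/2))*exp(2^(5/8)*c/2)


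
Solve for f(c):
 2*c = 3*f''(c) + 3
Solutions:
 f(c) = C1 + C2*c + c^3/9 - c^2/2


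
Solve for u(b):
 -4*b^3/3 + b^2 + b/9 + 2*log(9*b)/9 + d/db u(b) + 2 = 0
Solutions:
 u(b) = C1 + b^4/3 - b^3/3 - b^2/18 - 2*b*log(b)/9 - 16*b/9 - 4*b*log(3)/9


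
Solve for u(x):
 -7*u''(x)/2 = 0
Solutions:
 u(x) = C1 + C2*x


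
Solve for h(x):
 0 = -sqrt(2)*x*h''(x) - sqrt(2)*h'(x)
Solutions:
 h(x) = C1 + C2*log(x)


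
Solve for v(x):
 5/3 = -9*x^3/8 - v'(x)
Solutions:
 v(x) = C1 - 9*x^4/32 - 5*x/3


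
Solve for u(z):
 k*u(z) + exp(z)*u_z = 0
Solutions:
 u(z) = C1*exp(k*exp(-z))


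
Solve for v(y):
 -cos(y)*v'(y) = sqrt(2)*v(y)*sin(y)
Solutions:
 v(y) = C1*cos(y)^(sqrt(2))


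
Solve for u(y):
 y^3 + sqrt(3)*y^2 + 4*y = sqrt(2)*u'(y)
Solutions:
 u(y) = C1 + sqrt(2)*y^4/8 + sqrt(6)*y^3/6 + sqrt(2)*y^2


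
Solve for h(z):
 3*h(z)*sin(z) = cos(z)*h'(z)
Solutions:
 h(z) = C1/cos(z)^3


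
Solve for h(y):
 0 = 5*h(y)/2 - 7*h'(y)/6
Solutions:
 h(y) = C1*exp(15*y/7)


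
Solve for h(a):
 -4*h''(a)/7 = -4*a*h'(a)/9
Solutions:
 h(a) = C1 + C2*erfi(sqrt(14)*a/6)


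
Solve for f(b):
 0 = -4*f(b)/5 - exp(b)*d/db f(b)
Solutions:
 f(b) = C1*exp(4*exp(-b)/5)


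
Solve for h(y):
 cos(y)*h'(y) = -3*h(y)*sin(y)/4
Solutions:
 h(y) = C1*cos(y)^(3/4)


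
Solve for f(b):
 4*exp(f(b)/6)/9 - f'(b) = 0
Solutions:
 f(b) = 6*log(-1/(C1 + 4*b)) + 6*log(54)


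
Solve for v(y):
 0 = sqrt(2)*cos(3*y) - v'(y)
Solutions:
 v(y) = C1 + sqrt(2)*sin(3*y)/3


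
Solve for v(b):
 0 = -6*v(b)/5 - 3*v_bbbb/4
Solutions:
 v(b) = (C1*sin(2^(1/4)*5^(3/4)*b/5) + C2*cos(2^(1/4)*5^(3/4)*b/5))*exp(-2^(1/4)*5^(3/4)*b/5) + (C3*sin(2^(1/4)*5^(3/4)*b/5) + C4*cos(2^(1/4)*5^(3/4)*b/5))*exp(2^(1/4)*5^(3/4)*b/5)


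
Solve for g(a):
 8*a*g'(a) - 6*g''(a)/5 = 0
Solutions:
 g(a) = C1 + C2*erfi(sqrt(30)*a/3)


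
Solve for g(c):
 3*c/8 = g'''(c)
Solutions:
 g(c) = C1 + C2*c + C3*c^2 + c^4/64


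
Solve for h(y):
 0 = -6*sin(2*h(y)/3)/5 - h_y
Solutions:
 6*y/5 + 3*log(cos(2*h(y)/3) - 1)/4 - 3*log(cos(2*h(y)/3) + 1)/4 = C1


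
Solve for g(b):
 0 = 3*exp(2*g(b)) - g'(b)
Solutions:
 g(b) = log(-sqrt(-1/(C1 + 3*b))) - log(2)/2
 g(b) = log(-1/(C1 + 3*b))/2 - log(2)/2


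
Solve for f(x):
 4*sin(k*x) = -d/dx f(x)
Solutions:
 f(x) = C1 + 4*cos(k*x)/k


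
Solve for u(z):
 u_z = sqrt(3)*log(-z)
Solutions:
 u(z) = C1 + sqrt(3)*z*log(-z) - sqrt(3)*z


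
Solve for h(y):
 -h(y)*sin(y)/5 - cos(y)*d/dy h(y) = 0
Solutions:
 h(y) = C1*cos(y)^(1/5)


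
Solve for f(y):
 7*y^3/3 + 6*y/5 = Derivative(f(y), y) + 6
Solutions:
 f(y) = C1 + 7*y^4/12 + 3*y^2/5 - 6*y


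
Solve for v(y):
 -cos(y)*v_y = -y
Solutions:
 v(y) = C1 + Integral(y/cos(y), y)


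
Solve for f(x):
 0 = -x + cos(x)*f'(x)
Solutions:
 f(x) = C1 + Integral(x/cos(x), x)


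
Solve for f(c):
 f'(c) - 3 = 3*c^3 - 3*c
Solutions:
 f(c) = C1 + 3*c^4/4 - 3*c^2/2 + 3*c


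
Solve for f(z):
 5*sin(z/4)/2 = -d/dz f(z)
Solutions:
 f(z) = C1 + 10*cos(z/4)


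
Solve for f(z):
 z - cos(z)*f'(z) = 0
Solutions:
 f(z) = C1 + Integral(z/cos(z), z)


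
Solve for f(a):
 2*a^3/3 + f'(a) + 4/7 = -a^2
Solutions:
 f(a) = C1 - a^4/6 - a^3/3 - 4*a/7


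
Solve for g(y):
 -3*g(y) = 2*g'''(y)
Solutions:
 g(y) = C3*exp(-2^(2/3)*3^(1/3)*y/2) + (C1*sin(2^(2/3)*3^(5/6)*y/4) + C2*cos(2^(2/3)*3^(5/6)*y/4))*exp(2^(2/3)*3^(1/3)*y/4)


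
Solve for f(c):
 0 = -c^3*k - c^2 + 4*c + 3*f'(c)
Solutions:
 f(c) = C1 + c^4*k/12 + c^3/9 - 2*c^2/3


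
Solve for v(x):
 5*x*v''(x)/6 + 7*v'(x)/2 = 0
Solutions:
 v(x) = C1 + C2/x^(16/5)


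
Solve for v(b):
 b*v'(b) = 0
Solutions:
 v(b) = C1


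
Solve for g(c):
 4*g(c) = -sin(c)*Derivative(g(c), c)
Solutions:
 g(c) = C1*(cos(c)^2 + 2*cos(c) + 1)/(cos(c)^2 - 2*cos(c) + 1)


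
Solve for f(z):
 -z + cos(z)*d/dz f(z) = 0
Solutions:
 f(z) = C1 + Integral(z/cos(z), z)


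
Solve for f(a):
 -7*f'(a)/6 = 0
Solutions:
 f(a) = C1


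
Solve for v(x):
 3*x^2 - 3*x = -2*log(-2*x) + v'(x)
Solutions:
 v(x) = C1 + x^3 - 3*x^2/2 + 2*x*log(-x) + 2*x*(-1 + log(2))


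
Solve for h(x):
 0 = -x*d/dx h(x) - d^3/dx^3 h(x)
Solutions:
 h(x) = C1 + Integral(C2*airyai(-x) + C3*airybi(-x), x)


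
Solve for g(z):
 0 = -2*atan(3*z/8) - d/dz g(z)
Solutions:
 g(z) = C1 - 2*z*atan(3*z/8) + 8*log(9*z^2 + 64)/3


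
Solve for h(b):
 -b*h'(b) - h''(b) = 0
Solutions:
 h(b) = C1 + C2*erf(sqrt(2)*b/2)


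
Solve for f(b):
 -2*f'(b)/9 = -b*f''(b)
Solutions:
 f(b) = C1 + C2*b^(11/9)


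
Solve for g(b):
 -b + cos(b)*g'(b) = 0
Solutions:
 g(b) = C1 + Integral(b/cos(b), b)


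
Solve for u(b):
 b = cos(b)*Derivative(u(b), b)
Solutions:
 u(b) = C1 + Integral(b/cos(b), b)


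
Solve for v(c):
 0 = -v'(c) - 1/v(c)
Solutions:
 v(c) = -sqrt(C1 - 2*c)
 v(c) = sqrt(C1 - 2*c)


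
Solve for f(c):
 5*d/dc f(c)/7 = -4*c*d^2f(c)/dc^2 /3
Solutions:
 f(c) = C1 + C2*c^(13/28)


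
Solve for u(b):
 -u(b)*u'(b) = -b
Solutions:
 u(b) = -sqrt(C1 + b^2)
 u(b) = sqrt(C1 + b^2)


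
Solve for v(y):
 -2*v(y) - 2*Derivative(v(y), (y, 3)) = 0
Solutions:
 v(y) = C3*exp(-y) + (C1*sin(sqrt(3)*y/2) + C2*cos(sqrt(3)*y/2))*exp(y/2)


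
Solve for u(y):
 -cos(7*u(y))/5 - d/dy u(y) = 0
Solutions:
 y/5 - log(sin(7*u(y)) - 1)/14 + log(sin(7*u(y)) + 1)/14 = C1


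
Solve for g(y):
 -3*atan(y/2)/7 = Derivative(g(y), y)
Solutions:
 g(y) = C1 - 3*y*atan(y/2)/7 + 3*log(y^2 + 4)/7


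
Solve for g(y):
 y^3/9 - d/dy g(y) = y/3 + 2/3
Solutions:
 g(y) = C1 + y^4/36 - y^2/6 - 2*y/3


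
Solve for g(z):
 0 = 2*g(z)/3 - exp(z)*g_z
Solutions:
 g(z) = C1*exp(-2*exp(-z)/3)


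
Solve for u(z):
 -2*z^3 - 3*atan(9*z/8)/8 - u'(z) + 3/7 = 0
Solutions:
 u(z) = C1 - z^4/2 - 3*z*atan(9*z/8)/8 + 3*z/7 + log(81*z^2 + 64)/6


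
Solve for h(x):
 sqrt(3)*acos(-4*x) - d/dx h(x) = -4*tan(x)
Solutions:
 h(x) = C1 + sqrt(3)*(x*acos(-4*x) + sqrt(1 - 16*x^2)/4) - 4*log(cos(x))


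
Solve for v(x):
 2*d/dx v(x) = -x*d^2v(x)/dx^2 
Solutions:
 v(x) = C1 + C2/x


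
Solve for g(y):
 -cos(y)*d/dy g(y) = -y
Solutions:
 g(y) = C1 + Integral(y/cos(y), y)


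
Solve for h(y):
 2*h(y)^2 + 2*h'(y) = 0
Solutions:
 h(y) = 1/(C1 + y)


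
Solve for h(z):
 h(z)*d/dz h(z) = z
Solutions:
 h(z) = -sqrt(C1 + z^2)
 h(z) = sqrt(C1 + z^2)


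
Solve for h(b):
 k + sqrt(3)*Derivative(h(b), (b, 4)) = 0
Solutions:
 h(b) = C1 + C2*b + C3*b^2 + C4*b^3 - sqrt(3)*b^4*k/72


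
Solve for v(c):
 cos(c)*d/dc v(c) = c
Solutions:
 v(c) = C1 + Integral(c/cos(c), c)


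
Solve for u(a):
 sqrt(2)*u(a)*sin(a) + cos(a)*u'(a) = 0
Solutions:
 u(a) = C1*cos(a)^(sqrt(2))


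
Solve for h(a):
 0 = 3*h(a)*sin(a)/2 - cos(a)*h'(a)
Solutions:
 h(a) = C1/cos(a)^(3/2)


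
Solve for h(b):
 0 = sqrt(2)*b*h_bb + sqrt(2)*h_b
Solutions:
 h(b) = C1 + C2*log(b)


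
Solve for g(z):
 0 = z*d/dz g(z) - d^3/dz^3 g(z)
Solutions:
 g(z) = C1 + Integral(C2*airyai(z) + C3*airybi(z), z)


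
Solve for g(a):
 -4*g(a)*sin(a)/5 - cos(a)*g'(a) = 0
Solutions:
 g(a) = C1*cos(a)^(4/5)


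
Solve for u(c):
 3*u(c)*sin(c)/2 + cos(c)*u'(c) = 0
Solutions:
 u(c) = C1*cos(c)^(3/2)


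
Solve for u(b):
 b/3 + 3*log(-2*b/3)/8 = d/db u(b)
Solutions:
 u(b) = C1 + b^2/6 + 3*b*log(-b)/8 + 3*b*(-log(3) - 1 + log(2))/8


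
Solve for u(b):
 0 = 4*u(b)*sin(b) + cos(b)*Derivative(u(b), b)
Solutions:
 u(b) = C1*cos(b)^4


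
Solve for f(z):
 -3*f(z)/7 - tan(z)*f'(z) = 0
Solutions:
 f(z) = C1/sin(z)^(3/7)


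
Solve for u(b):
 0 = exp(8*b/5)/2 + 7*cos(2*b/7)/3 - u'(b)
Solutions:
 u(b) = C1 + 5*exp(8*b/5)/16 + 49*sin(2*b/7)/6


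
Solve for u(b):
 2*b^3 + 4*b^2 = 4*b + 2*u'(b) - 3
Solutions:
 u(b) = C1 + b^4/4 + 2*b^3/3 - b^2 + 3*b/2


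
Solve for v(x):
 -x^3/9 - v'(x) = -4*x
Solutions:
 v(x) = C1 - x^4/36 + 2*x^2


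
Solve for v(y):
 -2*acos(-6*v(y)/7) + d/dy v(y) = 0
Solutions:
 Integral(1/acos(-6*_y/7), (_y, v(y))) = C1 + 2*y


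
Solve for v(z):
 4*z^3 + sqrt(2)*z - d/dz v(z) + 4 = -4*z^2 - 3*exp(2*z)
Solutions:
 v(z) = C1 + z^4 + 4*z^3/3 + sqrt(2)*z^2/2 + 4*z + 3*exp(2*z)/2


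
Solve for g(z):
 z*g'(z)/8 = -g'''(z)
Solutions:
 g(z) = C1 + Integral(C2*airyai(-z/2) + C3*airybi(-z/2), z)


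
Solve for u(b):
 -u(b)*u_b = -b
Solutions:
 u(b) = -sqrt(C1 + b^2)
 u(b) = sqrt(C1 + b^2)


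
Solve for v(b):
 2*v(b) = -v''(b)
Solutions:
 v(b) = C1*sin(sqrt(2)*b) + C2*cos(sqrt(2)*b)


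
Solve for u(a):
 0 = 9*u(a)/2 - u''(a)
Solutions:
 u(a) = C1*exp(-3*sqrt(2)*a/2) + C2*exp(3*sqrt(2)*a/2)


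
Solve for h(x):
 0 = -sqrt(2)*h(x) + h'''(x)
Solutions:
 h(x) = C3*exp(2^(1/6)*x) + (C1*sin(2^(1/6)*sqrt(3)*x/2) + C2*cos(2^(1/6)*sqrt(3)*x/2))*exp(-2^(1/6)*x/2)


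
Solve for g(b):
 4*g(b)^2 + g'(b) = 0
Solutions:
 g(b) = 1/(C1 + 4*b)


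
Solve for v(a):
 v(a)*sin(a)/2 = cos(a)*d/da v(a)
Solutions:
 v(a) = C1/sqrt(cos(a))


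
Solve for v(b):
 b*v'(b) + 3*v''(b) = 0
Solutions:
 v(b) = C1 + C2*erf(sqrt(6)*b/6)


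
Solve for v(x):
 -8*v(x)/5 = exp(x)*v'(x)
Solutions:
 v(x) = C1*exp(8*exp(-x)/5)


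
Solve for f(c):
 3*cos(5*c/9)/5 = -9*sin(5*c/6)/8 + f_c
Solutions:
 f(c) = C1 + 27*sin(5*c/9)/25 - 27*cos(5*c/6)/20


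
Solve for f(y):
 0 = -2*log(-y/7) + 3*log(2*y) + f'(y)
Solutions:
 f(y) = C1 - y*log(y) + y*(-log(392) + 1 + 2*I*pi)


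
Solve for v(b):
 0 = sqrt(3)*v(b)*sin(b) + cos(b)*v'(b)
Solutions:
 v(b) = C1*cos(b)^(sqrt(3))


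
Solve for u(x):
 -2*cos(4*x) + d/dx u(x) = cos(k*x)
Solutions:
 u(x) = C1 + sin(4*x)/2 + sin(k*x)/k


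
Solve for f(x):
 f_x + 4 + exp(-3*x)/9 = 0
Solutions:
 f(x) = C1 - 4*x + exp(-3*x)/27


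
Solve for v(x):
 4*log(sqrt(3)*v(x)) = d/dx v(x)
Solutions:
 -Integral(1/(2*log(_y) + log(3)), (_y, v(x)))/2 = C1 - x


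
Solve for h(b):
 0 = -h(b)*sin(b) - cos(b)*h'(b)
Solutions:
 h(b) = C1*cos(b)


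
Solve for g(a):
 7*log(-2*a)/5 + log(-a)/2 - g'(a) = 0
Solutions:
 g(a) = C1 + 19*a*log(-a)/10 + a*(-19 + 14*log(2))/10


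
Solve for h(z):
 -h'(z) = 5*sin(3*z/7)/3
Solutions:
 h(z) = C1 + 35*cos(3*z/7)/9


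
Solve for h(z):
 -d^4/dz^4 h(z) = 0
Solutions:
 h(z) = C1 + C2*z + C3*z^2 + C4*z^3


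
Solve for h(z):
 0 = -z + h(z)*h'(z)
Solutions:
 h(z) = -sqrt(C1 + z^2)
 h(z) = sqrt(C1 + z^2)


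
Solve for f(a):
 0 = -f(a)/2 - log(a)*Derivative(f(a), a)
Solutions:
 f(a) = C1*exp(-li(a)/2)


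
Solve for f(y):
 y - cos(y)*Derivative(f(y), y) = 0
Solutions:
 f(y) = C1 + Integral(y/cos(y), y)


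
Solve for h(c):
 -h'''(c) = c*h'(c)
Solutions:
 h(c) = C1 + Integral(C2*airyai(-c) + C3*airybi(-c), c)


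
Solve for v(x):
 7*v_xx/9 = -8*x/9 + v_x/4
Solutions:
 v(x) = C1 + C2*exp(9*x/28) + 16*x^2/9 + 896*x/81


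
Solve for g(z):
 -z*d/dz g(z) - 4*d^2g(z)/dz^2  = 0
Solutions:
 g(z) = C1 + C2*erf(sqrt(2)*z/4)


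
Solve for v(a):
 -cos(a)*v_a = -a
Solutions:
 v(a) = C1 + Integral(a/cos(a), a)


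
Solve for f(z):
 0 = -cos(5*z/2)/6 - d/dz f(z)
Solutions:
 f(z) = C1 - sin(5*z/2)/15


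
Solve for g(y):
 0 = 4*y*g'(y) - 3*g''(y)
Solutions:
 g(y) = C1 + C2*erfi(sqrt(6)*y/3)


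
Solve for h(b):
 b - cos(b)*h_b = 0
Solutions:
 h(b) = C1 + Integral(b/cos(b), b)


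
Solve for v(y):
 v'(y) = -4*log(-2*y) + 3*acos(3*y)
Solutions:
 v(y) = C1 - 4*y*log(-y) + 3*y*acos(3*y) - 4*y*log(2) + 4*y - sqrt(1 - 9*y^2)


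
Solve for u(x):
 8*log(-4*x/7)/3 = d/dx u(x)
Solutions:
 u(x) = C1 + 8*x*log(-x)/3 + 8*x*(-log(7) - 1 + 2*log(2))/3


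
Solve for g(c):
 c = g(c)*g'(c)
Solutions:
 g(c) = -sqrt(C1 + c^2)
 g(c) = sqrt(C1 + c^2)


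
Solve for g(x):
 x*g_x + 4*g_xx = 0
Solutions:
 g(x) = C1 + C2*erf(sqrt(2)*x/4)


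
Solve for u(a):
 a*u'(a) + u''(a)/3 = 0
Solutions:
 u(a) = C1 + C2*erf(sqrt(6)*a/2)


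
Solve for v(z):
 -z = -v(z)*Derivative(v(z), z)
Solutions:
 v(z) = -sqrt(C1 + z^2)
 v(z) = sqrt(C1 + z^2)


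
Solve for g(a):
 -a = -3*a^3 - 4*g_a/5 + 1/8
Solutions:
 g(a) = C1 - 15*a^4/16 + 5*a^2/8 + 5*a/32


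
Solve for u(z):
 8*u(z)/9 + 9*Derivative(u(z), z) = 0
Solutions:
 u(z) = C1*exp(-8*z/81)


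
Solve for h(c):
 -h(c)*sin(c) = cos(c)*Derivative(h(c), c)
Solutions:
 h(c) = C1*cos(c)


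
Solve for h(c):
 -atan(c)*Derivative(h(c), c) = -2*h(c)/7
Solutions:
 h(c) = C1*exp(2*Integral(1/atan(c), c)/7)


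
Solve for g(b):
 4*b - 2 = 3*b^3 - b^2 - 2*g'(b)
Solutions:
 g(b) = C1 + 3*b^4/8 - b^3/6 - b^2 + b


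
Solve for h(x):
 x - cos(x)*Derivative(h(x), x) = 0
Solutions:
 h(x) = C1 + Integral(x/cos(x), x)


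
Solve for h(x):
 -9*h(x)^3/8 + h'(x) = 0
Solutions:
 h(x) = -2*sqrt(-1/(C1 + 9*x))
 h(x) = 2*sqrt(-1/(C1 + 9*x))


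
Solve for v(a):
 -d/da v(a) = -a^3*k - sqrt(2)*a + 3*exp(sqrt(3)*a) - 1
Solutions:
 v(a) = C1 + a^4*k/4 + sqrt(2)*a^2/2 + a - sqrt(3)*exp(sqrt(3)*a)


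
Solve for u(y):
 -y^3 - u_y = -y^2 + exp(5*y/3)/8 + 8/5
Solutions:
 u(y) = C1 - y^4/4 + y^3/3 - 8*y/5 - 3*exp(5*y/3)/40


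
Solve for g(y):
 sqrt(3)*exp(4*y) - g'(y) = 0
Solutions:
 g(y) = C1 + sqrt(3)*exp(4*y)/4


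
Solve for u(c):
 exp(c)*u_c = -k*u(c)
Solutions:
 u(c) = C1*exp(k*exp(-c))


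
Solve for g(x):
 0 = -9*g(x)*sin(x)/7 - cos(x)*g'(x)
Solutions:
 g(x) = C1*cos(x)^(9/7)


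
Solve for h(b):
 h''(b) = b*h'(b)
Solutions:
 h(b) = C1 + C2*erfi(sqrt(2)*b/2)


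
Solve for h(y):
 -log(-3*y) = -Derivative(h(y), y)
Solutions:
 h(y) = C1 + y*log(-y) + y*(-1 + log(3))


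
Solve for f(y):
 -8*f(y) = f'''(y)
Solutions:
 f(y) = C3*exp(-2*y) + (C1*sin(sqrt(3)*y) + C2*cos(sqrt(3)*y))*exp(y)


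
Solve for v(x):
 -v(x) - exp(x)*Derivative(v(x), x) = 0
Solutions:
 v(x) = C1*exp(exp(-x))


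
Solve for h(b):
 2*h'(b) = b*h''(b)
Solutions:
 h(b) = C1 + C2*b^3


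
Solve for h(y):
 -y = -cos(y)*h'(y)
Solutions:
 h(y) = C1 + Integral(y/cos(y), y)


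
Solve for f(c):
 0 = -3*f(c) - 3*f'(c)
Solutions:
 f(c) = C1*exp(-c)


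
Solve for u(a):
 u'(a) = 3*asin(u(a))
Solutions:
 Integral(1/asin(_y), (_y, u(a))) = C1 + 3*a


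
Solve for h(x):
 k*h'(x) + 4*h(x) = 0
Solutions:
 h(x) = C1*exp(-4*x/k)


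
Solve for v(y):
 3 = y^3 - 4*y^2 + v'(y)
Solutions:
 v(y) = C1 - y^4/4 + 4*y^3/3 + 3*y


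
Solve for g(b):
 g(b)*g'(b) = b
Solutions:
 g(b) = -sqrt(C1 + b^2)
 g(b) = sqrt(C1 + b^2)


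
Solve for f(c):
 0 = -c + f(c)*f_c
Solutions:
 f(c) = -sqrt(C1 + c^2)
 f(c) = sqrt(C1 + c^2)


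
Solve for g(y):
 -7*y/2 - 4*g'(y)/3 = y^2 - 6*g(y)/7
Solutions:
 g(y) = C1*exp(9*y/14) + 7*y^2/6 + 833*y/108 + 5831/486


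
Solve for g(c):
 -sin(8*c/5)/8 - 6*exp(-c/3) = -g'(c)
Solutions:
 g(c) = C1 - 5*cos(8*c/5)/64 - 18*exp(-c/3)


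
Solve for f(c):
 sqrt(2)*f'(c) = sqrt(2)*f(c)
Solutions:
 f(c) = C1*exp(c)


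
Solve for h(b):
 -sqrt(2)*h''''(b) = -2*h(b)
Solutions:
 h(b) = C1*exp(-2^(1/8)*b) + C2*exp(2^(1/8)*b) + C3*sin(2^(1/8)*b) + C4*cos(2^(1/8)*b)


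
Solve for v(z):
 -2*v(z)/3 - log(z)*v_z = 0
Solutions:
 v(z) = C1*exp(-2*li(z)/3)


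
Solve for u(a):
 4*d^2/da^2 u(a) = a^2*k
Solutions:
 u(a) = C1 + C2*a + a^4*k/48


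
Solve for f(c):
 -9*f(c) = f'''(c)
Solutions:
 f(c) = C3*exp(-3^(2/3)*c) + (C1*sin(3*3^(1/6)*c/2) + C2*cos(3*3^(1/6)*c/2))*exp(3^(2/3)*c/2)


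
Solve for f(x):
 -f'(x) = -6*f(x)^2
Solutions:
 f(x) = -1/(C1 + 6*x)
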